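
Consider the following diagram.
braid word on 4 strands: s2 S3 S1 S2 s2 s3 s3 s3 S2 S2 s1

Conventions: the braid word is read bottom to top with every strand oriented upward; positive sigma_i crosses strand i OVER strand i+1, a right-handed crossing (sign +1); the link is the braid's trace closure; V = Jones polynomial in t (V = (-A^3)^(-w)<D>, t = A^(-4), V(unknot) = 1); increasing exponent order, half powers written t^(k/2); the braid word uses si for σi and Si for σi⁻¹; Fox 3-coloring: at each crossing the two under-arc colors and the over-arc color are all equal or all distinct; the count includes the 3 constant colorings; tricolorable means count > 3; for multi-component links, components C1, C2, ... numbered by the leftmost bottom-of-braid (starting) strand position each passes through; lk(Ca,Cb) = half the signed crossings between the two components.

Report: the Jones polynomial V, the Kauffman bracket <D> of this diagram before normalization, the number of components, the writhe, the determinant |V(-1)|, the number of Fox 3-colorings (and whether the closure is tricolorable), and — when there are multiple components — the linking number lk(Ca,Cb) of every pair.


V = t^-2 + 2 + t^2
<D> = -A^-5 - 2A^3 - A^11 (w = +1)
3 components over 11 crossings, w = +1
lk(C1,C2): -1
lk(C1,C3) = 0
linking number lk(C2,C3) = +1
3 Fox colorings among 3^11, |V(-1)| = 4: not tricolorable
why: the span of V is 4, within the link bound 11 + 3 - 1


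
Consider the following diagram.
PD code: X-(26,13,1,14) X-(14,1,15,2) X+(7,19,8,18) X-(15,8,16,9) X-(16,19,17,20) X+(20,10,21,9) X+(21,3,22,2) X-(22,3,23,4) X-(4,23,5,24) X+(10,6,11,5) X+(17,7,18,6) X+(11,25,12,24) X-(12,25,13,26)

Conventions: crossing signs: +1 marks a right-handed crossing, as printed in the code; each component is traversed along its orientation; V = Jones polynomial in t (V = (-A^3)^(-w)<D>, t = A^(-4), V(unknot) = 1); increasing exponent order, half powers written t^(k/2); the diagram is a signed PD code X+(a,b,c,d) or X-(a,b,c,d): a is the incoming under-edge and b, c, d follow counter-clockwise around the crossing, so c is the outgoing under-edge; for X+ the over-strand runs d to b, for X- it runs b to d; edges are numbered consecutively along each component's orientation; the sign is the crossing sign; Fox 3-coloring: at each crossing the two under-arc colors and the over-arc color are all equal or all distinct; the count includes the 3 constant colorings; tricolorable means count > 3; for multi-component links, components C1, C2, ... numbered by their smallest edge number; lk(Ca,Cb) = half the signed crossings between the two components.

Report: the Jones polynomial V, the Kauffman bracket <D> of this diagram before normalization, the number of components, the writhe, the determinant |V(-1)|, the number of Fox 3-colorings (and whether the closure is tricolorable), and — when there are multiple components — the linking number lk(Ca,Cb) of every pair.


V(t) = -t^-3 + 2t^-2 - 2t^-1 + 3 - 2t + 2t^2 - t^3
bracket: A^-15 - 2A^-11 + 2A^-7 - 3A^-3 + 2A - 2A^5 + A^9, w = -1
1 component, writhe -1, over 13 crossings
det 13, colorings 3 of 3^13 — not tricolorable
observation: w = -1 shifts under R1 moves; the (-A^3)^(1) factor cancels that in V


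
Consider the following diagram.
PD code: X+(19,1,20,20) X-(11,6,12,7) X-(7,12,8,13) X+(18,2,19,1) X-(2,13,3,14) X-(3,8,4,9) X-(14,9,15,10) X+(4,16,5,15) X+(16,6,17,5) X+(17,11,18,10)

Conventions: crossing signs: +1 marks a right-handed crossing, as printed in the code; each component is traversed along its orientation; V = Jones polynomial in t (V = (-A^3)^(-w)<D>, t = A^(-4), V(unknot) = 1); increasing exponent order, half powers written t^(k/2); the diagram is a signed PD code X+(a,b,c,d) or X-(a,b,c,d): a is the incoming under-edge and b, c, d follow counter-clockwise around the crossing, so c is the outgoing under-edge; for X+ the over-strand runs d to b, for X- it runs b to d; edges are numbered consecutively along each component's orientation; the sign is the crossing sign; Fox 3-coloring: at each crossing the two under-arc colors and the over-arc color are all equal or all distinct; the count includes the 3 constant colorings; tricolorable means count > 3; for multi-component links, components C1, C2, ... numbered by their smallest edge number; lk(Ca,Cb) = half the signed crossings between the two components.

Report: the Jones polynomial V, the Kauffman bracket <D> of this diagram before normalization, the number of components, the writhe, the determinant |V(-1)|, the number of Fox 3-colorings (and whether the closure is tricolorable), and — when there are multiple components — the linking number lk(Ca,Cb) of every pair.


V(t) = -t^-4 + t^-3 + t^-1
bracket: A^4 + A^12 - A^16, w = 0
1 component, writhe 0, over 10 crossings
det 3, colorings 9 of 3^10 — tricolorable
observation: V spans 3 powers of t: at least 3 crossings in any diagram


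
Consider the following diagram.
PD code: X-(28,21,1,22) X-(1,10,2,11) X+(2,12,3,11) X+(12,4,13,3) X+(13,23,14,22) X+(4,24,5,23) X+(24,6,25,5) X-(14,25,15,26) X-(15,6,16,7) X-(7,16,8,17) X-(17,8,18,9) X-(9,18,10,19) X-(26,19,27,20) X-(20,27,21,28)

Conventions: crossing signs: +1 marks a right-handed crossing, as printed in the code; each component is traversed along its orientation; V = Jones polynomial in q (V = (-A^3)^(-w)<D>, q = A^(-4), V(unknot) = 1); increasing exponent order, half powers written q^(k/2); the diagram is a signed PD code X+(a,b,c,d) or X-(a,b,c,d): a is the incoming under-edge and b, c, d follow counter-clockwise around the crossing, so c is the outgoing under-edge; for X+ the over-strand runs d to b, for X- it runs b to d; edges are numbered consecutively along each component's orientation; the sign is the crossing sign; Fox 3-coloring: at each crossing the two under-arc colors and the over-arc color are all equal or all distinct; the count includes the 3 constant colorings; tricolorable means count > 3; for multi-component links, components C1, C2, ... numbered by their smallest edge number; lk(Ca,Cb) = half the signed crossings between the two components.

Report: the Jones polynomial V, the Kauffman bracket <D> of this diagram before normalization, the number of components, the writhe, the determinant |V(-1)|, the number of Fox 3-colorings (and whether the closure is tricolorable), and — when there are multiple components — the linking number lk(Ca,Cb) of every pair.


Jones polynomial: V(q) = -q^-4 + q^-3 + q^-1
<D> = A^-8 + 1 - A^4; writhe -4
components 1, writhe -4 (14 crossings)
3-colorings: 9 of 3^14, det 3 — tricolorable
note: |V(-1)| = 3: so tricolorable, since 3 divides 3


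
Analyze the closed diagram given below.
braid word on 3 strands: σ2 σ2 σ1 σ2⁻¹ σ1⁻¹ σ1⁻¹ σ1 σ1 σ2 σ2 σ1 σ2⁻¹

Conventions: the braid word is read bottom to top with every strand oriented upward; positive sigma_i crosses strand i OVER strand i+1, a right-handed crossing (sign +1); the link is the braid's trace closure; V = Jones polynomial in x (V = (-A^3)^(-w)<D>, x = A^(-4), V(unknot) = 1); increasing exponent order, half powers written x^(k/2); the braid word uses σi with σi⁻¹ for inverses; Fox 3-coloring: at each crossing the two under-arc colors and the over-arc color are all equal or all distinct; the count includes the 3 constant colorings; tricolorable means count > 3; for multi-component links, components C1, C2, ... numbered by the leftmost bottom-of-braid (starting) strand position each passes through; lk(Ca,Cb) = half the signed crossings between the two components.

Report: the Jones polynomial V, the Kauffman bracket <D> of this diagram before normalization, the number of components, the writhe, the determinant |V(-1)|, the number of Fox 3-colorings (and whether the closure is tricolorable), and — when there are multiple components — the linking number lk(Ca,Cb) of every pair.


V = x + x^3 - x^4
<D> = -A^-4 + 1 + A^8 (w = +4)
1 component over 12 crossings, w = +4
9 Fox colorings among 3^12, |V(-1)| = 3: tricolorable
why: w = +4 (over 12 crossings) is diagram-only; (-A^3)^(-4) removes it from V


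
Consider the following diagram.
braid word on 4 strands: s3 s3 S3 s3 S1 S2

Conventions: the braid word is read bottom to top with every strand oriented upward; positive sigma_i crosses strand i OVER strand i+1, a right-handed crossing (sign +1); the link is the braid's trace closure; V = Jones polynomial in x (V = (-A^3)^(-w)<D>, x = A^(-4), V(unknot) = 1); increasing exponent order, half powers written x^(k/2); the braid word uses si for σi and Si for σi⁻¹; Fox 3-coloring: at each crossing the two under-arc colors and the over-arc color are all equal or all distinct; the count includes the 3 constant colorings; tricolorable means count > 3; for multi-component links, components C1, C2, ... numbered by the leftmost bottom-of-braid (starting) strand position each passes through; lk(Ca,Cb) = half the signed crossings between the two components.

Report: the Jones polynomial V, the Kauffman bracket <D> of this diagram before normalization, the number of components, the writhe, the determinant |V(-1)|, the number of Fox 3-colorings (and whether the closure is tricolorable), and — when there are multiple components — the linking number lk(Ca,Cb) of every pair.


V(x) = -x^(1/2) - x^(5/2)
bracket: -A^-10 - A^-2, w = 0
2 components, writhe 0, over 6 crossings
lk(C1,C2) = +1
det 2, colorings 3 of 3^6 — not tricolorable
observation: the span of V is 2, within the link bound 6 + 2 - 1


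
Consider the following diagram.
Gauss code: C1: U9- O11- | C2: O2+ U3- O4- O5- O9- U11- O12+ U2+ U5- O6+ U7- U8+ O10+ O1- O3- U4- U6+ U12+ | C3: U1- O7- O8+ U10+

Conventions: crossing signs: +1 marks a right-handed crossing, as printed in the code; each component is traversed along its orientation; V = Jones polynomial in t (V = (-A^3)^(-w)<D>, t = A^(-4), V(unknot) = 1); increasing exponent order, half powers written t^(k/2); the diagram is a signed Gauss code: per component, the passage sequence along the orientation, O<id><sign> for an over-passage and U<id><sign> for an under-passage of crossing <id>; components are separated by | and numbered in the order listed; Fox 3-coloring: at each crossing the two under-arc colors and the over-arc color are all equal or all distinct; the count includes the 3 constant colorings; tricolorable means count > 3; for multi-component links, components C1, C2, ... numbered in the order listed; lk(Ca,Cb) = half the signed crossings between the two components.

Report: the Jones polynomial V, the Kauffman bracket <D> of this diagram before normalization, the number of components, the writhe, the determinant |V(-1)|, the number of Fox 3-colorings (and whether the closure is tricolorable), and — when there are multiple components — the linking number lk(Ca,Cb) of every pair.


Jones polynomial: V(t) = t^-5 + t^-3 + 1 + t^2
<D> = A^-14 + A^-6 + A^6 + A^14; writhe -2
components 3, writhe -2 (12 crossings)
linking number lk(C1,C2) = -1
lk(C1,C3): 0
lk(C2,C3) = 0
3-colorings: 9 of 3^12, det 0 — tricolorable
note: summing lk over 3 pairs gives -1


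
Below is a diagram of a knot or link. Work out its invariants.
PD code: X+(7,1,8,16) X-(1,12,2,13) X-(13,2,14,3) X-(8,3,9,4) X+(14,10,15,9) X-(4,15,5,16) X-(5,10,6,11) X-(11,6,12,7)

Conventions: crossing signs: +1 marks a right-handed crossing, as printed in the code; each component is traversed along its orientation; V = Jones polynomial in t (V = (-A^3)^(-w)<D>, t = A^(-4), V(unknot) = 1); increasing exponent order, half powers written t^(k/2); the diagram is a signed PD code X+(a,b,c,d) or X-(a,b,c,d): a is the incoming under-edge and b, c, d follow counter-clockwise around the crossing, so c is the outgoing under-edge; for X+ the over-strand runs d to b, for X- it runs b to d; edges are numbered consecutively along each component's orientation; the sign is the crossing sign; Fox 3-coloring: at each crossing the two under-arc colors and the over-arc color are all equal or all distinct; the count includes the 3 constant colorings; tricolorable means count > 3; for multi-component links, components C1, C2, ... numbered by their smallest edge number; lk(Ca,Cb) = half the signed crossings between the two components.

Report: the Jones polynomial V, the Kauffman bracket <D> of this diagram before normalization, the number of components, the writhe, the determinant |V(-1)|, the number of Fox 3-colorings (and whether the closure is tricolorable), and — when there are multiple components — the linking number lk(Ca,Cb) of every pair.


V(t) = t^-7 - 2t^-6 + 2t^-5 - 3t^-4 + 3t^-3 - 2t^-2 + 2t^-1
bracket: 2A^-8 - 2A^-4 + 3 - 3A^4 + 2A^8 - 2A^12 + A^16, w = -4
1 component, writhe -4, over 8 crossings
det 15, colorings 9 of 3^8 — tricolorable
observation: det 15 = |V(-1)|; divisible by 3, so tricolorable


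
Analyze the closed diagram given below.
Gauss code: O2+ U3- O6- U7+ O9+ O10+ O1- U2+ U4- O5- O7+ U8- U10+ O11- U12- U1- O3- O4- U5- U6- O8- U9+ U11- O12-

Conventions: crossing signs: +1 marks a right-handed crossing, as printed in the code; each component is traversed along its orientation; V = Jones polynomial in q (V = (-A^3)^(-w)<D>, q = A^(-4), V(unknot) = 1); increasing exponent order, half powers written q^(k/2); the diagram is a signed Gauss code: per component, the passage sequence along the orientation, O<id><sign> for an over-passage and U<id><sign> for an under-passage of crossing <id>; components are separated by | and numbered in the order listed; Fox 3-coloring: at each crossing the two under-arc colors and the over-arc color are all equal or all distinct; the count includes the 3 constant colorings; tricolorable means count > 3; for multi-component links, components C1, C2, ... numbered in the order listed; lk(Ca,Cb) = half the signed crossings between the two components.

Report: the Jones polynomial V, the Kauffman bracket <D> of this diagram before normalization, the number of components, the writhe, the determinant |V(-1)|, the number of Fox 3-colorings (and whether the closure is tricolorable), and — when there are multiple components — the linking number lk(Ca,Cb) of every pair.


V = -q^-8 + q^-7 - 2q^-6 + 3q^-5 - 3q^-4 + 4q^-3 - 2q^-2 + 2q^-1 - 1
<D> = -A^-12 + 2A^-8 - 2A^-4 + 4 - 3A^4 + 3A^8 - 2A^12 + A^16 - A^20 (w = -4)
1 component over 12 crossings, w = -4
3 Fox colorings among 3^12, |V(-1)| = 19: not tricolorable
why: w = -4 (over 12 crossings) is diagram-only; (-A^3)^(4) removes it from V


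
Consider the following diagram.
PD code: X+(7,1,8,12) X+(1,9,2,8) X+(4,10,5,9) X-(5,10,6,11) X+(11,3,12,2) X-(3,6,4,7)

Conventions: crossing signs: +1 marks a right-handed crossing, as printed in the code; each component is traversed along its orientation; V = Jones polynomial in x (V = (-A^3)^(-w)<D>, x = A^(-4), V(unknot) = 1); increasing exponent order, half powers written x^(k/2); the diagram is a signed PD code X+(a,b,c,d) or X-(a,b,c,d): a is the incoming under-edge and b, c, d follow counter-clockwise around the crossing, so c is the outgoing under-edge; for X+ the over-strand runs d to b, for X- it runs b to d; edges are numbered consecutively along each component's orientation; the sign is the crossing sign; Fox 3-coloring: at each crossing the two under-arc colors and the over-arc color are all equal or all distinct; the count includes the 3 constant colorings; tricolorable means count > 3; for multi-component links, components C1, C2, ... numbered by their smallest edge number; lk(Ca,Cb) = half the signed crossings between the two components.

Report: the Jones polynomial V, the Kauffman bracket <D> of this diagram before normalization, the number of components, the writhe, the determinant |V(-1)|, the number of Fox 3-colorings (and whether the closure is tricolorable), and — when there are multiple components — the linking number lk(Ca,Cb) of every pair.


Jones polynomial: V(x) = x + x^3 - x^4
<D> = -A^-10 + A^-6 + A^2; writhe +2
components 1, writhe +2 (6 crossings)
3-colorings: 9 of 3^6, det 3 — tricolorable
note: the span of V is 3, forcing >= 3 crossings in any diagram


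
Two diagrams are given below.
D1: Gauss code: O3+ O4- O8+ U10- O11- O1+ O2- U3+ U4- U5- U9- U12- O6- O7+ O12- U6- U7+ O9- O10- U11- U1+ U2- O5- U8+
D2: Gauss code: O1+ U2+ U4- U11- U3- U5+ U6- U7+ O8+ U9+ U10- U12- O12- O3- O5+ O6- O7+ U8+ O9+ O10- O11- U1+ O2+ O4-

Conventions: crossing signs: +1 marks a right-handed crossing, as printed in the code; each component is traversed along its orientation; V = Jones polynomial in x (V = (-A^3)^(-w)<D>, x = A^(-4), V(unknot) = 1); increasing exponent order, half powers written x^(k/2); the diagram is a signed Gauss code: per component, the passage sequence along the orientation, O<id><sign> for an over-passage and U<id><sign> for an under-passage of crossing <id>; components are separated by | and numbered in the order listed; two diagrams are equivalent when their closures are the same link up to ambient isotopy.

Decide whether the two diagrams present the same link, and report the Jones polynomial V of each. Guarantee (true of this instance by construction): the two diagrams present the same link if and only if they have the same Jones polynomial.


same link: no
V(D1) = -x^-4 + x^-3 + x^-1  [12 crossings, <D> = A^-8 + 1 - A^4, w = -4]
V(D2) = 1  (w 0, c 12, <D> = 1)
note: 2 classes among 2 diagrams; unequal V(x) rules out equality


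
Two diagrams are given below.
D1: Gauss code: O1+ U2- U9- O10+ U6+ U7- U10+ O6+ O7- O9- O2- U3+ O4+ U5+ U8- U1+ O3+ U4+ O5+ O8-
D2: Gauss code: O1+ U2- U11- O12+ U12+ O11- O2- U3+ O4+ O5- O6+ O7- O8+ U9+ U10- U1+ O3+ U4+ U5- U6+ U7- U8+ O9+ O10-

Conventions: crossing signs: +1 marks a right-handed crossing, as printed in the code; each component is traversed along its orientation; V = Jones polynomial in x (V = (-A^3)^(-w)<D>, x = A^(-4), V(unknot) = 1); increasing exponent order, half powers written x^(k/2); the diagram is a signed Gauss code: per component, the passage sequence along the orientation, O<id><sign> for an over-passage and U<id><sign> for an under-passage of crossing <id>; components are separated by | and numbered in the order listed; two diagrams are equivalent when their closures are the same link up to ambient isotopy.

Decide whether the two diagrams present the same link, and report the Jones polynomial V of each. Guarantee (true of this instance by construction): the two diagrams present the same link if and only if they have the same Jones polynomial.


same link: yes
V(D1) = x + x^3 - x^4  [10 crossings, <D> = -A^-10 + A^-6 + A^2, w = +2]
V(D2) = x + x^3 - x^4  (w +2, c 12, <D> = -A^-10 + A^-6 + A^2)
note: all 2 diagrams share one V(x), hence one class


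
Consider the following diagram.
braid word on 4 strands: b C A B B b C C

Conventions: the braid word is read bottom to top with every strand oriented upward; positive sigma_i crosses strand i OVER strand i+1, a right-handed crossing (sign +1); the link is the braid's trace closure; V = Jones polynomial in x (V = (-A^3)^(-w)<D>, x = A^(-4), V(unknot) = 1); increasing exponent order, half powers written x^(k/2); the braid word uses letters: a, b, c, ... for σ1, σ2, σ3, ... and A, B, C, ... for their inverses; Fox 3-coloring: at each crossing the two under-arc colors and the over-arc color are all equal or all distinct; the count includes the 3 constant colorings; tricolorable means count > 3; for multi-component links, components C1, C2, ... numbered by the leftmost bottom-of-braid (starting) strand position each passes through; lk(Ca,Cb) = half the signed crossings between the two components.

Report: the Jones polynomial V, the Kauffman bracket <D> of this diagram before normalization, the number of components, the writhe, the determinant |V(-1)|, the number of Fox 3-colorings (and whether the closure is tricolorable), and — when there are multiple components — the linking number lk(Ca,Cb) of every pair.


Jones polynomial: V(x) = -x^(-5/2) - x^(-1/2)
<D> = -A^-10 - A^-2; writhe -4
components 2, writhe -4 (8 crossings)
linking number lk(C1,C2) = -1
3-colorings: 3 of 3^8, det 2 — not tricolorable
note: the span of V is 2, within the link bound 8 + 2 - 1


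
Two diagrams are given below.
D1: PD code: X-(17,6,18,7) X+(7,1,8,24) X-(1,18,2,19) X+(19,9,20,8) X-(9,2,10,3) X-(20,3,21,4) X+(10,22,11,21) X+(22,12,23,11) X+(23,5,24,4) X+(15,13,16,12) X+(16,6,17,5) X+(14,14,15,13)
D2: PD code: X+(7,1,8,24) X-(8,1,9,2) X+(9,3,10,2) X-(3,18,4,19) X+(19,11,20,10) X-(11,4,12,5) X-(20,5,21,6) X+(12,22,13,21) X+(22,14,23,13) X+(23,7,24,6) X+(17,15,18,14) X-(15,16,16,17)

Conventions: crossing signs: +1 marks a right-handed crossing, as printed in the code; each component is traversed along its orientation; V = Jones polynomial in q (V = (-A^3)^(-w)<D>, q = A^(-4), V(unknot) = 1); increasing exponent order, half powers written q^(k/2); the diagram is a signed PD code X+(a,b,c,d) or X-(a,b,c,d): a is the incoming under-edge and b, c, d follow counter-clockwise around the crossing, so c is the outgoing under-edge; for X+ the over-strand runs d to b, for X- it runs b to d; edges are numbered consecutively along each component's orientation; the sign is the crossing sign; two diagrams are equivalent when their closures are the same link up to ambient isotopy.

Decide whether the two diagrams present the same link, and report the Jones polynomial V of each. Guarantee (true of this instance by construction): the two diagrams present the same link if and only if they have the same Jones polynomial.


same link: yes
V(D1) = q^-1 - 1 + 2q - 2q^2 + 2q^3 - 2q^4 + q^5  [12 crossings, <D> = A^-8 - 2A^-4 + 2 - 2A^4 + 2A^8 - A^12 + A^16, w = +4]
V(D2) = q^-1 - 1 + 2q - 2q^2 + 2q^3 - 2q^4 + q^5  (w +2, c 12, <D> = A^-14 - 2A^-10 + 2A^-6 - 2A^-2 + 2A^2 - A^6 + A^10)
note: Reidemeister moves carry D1 (12 crossings) to D2 (12)


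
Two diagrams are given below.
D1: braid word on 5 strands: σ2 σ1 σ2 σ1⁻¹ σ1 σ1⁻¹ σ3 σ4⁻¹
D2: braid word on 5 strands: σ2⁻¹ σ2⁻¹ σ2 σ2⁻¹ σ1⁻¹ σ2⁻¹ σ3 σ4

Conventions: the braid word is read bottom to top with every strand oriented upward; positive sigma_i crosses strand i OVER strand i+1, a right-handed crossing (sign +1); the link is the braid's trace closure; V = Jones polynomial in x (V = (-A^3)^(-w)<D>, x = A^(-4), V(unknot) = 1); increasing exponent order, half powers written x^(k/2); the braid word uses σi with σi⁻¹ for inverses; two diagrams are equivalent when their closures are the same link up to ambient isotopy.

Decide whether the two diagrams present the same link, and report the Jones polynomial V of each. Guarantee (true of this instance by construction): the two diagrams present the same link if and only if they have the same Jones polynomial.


same link: no
V(D1) = 1  [8 crossings, <D> = A^6, w = +2]
D2 (bracket A^-2 + A^6 - A^10; 8 crossings at w = -2): V = -x^-4 + x^-3 + x^-1
note: comparing 2 Jones polynomials yields 2 groups


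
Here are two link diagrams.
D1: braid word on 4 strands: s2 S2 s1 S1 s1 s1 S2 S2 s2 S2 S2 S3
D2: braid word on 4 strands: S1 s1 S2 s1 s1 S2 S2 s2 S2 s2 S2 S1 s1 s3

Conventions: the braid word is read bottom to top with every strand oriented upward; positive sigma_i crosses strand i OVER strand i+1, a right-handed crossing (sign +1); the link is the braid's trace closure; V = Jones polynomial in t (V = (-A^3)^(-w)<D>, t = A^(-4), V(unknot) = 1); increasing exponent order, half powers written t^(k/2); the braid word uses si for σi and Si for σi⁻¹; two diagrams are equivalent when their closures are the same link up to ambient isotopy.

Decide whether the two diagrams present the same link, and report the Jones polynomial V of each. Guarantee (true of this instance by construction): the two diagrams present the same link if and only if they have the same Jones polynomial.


same link: yes
V(D1) = t^(-7/2) - t^(-5/2) + t^(-3/2) - 2t^(-1/2) - t^(3/2)  [12 crossings, <D> = -A^-12 - 2A^-4 + 1 - A^4 + A^8, w = -2]
D2 (bracket -A^-6 - 2A^2 + A^6 - A^10 + A^14; 14 crossings at w = 0): V = t^(-7/2) - t^(-5/2) + t^(-3/2) - 2t^(-1/2) - t^(3/2)
note: one V(t) for all 2 diagrams — one class (guaranteed)


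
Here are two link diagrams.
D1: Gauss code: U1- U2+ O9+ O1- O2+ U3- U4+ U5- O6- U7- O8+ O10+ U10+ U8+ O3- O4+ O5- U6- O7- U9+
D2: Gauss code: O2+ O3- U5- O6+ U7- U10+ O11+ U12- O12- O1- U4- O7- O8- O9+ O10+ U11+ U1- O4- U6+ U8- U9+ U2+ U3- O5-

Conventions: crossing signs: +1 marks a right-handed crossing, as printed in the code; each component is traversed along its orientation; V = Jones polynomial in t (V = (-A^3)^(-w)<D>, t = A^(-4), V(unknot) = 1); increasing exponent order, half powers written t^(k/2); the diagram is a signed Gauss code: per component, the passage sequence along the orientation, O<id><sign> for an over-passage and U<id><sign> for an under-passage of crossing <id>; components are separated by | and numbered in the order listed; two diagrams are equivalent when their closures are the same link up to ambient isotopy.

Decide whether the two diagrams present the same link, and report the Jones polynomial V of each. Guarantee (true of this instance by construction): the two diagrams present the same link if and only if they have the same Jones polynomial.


equivalent: no
D1 (bracket A^4 + A^12 - A^16; 10 crossings at w = 0): V = -t^-4 + t^-3 + t^-1
V(D2) = 1  [12 crossings, <D> = A^-6, w = -2]
observation: comparing 2 Jones polynomials yields 2 groups


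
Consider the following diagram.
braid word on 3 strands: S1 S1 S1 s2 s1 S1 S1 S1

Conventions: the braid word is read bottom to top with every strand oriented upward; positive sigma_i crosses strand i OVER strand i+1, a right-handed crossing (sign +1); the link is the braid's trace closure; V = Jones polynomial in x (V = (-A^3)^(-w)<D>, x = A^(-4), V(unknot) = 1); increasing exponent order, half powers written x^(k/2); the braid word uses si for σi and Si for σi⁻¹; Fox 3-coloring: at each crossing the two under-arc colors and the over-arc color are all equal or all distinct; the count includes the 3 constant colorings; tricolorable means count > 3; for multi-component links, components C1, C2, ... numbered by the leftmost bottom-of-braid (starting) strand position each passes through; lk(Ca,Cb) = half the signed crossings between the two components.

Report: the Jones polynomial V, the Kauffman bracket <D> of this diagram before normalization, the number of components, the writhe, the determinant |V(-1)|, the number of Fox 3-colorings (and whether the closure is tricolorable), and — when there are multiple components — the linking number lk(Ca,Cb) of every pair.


V(x) = -x^-7 + x^-6 - x^-5 + x^-4 + x^-2
bracket: A^-4 + A^4 - A^8 + A^12 - A^16, w = -4
1 component, writhe -4, over 8 crossings
det 5, colorings 3 of 3^8 — not tricolorable
observation: det 5 = |V(-1)|; not divisible by 3, so not tricolorable


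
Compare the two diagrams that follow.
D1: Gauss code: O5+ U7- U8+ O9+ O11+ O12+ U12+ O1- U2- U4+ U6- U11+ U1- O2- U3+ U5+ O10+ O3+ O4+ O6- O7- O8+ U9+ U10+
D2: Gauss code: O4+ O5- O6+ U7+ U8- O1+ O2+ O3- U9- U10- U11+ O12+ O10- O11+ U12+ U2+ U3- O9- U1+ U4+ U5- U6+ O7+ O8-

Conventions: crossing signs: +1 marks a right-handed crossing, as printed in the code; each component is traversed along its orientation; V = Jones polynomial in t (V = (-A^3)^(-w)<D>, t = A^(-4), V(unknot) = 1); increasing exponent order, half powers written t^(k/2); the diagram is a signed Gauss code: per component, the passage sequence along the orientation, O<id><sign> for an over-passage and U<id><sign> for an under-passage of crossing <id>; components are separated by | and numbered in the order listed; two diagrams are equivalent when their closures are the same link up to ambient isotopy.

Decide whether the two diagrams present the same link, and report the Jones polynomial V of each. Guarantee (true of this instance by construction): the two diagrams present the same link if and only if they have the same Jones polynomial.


equivalent: no
V(D1) = t + t^3 - t^4  (w +4, c 12, <D> = -A^-4 + 1 + A^8)
V(D2) = 1  (w +2, c 12, <D> = A^6)
why: 2 values of V(t) split the 2 diagrams


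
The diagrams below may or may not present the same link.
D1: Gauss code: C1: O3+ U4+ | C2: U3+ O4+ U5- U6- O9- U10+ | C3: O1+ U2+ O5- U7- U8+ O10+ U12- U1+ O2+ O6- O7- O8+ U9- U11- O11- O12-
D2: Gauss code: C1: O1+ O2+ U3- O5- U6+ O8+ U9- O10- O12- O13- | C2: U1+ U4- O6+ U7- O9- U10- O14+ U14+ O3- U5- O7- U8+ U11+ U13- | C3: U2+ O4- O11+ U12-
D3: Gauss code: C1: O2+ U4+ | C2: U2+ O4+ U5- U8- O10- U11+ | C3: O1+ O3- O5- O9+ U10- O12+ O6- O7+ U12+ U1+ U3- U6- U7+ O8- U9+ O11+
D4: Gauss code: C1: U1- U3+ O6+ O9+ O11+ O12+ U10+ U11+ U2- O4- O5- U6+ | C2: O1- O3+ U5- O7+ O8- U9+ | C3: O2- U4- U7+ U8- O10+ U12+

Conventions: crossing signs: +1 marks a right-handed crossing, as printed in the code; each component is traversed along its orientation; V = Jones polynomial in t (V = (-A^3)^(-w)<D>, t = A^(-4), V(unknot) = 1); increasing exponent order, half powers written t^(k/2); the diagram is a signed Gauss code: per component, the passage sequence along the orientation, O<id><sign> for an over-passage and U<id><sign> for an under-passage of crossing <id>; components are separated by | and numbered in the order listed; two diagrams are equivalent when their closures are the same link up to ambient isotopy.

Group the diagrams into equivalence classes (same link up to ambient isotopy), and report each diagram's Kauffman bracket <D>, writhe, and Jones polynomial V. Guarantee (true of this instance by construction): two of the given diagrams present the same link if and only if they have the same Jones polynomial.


classes: {D1, D3} | {D2} | {D4}
V(D1) = t^-2 + 2 + t^2  [12 crossings, <D> = A^-8 + 2 + A^8, w = 0]
V(D2) = -t^-7 + t^-6 + t^-4 + t^-3 + t^-1 + t  [14 crossings, <D> = A^-10 + A^-2 + A^6 + A^10 + A^18 - A^22, w = -2]
V(D3) = t^-2 + 2 + t^2  (w +2, c 12, <D> = A^-2 + 2A^6 + A^14)
V(D4) = t^-1 + 2 + t  [12 crossings, <D> = A^2 + 2A^6 + A^10, w = +2]
note: V(t) takes 3 values over 4 diagrams, fixing the grouping


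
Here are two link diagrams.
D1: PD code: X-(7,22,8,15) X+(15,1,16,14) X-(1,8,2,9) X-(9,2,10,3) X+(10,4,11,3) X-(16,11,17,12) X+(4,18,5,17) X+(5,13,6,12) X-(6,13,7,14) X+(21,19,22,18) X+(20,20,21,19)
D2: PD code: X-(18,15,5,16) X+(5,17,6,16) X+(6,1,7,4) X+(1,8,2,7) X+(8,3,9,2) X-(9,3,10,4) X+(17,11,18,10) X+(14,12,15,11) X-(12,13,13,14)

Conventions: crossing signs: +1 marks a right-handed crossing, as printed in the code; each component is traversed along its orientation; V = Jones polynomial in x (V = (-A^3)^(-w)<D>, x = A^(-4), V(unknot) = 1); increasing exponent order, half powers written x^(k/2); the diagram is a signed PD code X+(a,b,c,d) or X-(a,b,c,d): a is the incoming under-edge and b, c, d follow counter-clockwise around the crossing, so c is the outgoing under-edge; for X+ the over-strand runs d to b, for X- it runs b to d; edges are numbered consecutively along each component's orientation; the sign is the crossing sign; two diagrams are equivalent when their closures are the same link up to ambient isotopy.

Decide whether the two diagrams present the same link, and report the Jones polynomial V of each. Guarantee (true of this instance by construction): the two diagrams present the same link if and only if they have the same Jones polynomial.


equivalent: no
D1 (bracket A + A^5; 11 crossings at w = +1): V = -x^(-1/2) - x^(1/2)
D2 (bracket A^-1 + A^7; 9 crossings at w = +3): V = -x^(1/2) - x^(5/2)
key observation: 2 values of V(x) split the 2 diagrams


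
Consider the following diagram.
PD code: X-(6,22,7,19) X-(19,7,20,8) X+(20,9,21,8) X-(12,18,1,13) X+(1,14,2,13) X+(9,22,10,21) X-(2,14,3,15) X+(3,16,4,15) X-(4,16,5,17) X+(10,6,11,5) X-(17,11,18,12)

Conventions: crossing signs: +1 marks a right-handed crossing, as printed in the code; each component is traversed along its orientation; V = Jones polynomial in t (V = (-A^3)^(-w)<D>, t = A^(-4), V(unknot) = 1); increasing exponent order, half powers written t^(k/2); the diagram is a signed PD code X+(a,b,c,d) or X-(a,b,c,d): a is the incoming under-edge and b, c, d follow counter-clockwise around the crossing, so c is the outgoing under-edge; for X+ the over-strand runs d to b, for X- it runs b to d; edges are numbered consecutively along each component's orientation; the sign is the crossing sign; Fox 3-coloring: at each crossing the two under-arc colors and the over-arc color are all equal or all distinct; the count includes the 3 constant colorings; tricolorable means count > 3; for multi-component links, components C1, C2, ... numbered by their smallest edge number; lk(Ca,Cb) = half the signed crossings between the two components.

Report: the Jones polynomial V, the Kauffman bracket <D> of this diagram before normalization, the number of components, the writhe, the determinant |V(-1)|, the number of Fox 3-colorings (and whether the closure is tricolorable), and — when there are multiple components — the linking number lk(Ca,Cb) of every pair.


V(t) = t^-3 + t^-2 + t^-1 + 1
bracket: -A^-3 - A - A^5 - A^9, w = -1
3 components, writhe -1, over 11 crossings
lk(C1,C2) = -1
linking number lk(C1,C3) = 0
lk(C2,C3): 0
det 0, colorings 9 of 3^11 — tricolorable
observation: w = -1 (over 11 crossings) is diagram-only; (-A^3)^(1) removes it from V


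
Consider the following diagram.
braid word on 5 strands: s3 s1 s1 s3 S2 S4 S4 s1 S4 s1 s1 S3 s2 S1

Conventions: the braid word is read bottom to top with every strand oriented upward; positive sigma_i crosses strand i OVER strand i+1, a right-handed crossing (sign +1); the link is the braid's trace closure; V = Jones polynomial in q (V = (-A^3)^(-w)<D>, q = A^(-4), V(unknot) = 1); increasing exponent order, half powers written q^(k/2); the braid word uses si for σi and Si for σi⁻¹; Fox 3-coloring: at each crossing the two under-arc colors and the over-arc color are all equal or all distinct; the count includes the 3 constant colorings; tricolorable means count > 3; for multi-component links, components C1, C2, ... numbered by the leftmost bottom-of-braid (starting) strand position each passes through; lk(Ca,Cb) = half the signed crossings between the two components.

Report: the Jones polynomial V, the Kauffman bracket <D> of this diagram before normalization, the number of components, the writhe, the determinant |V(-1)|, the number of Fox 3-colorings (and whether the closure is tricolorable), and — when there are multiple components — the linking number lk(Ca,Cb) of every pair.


V = -q^-2 + q^-1 - 1 + 3q - 2q^2 + 3q^3 - 2q^4 + q^5 - q^6
<D> = -A^-18 + A^-14 - 2A^-10 + 3A^-6 - 2A^-2 + 3A^2 - A^6 + A^10 - A^14 (w = +2)
1 component over 14 crossings, w = +2
9 Fox colorings among 3^14, |V(-1)| = 15: tricolorable
why: the span of V is 8, forcing >= 8 crossings in any diagram


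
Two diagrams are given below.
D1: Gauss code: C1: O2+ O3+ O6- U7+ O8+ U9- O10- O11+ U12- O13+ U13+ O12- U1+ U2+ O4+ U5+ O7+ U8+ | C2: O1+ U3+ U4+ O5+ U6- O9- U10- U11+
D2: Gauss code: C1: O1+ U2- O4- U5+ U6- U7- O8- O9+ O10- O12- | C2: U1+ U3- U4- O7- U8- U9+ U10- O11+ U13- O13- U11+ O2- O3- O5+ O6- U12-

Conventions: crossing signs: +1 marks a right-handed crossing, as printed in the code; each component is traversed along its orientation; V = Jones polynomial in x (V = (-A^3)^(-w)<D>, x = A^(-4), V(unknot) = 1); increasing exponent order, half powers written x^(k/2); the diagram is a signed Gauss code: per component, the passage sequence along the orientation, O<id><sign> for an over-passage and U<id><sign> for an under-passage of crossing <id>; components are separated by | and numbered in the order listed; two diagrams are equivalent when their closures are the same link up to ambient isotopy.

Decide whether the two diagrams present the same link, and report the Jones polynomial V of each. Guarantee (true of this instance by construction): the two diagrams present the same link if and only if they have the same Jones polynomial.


equivalent: no
V(D1) = -x^(3/2) - 2x^(7/2) + x^(9/2) - x^(11/2) + x^(13/2)  (w +5, c 13, <D> = -A^-11 + A^-7 - A^-3 + 2A + A^9)
V(D2) = -x^(-11/2) + x^(-9/2) - x^(-7/2) - x^(-3/2)  [13 crossings, <D> = A^-9 + A^-1 - A^3 + A^7, w = -5]
key observation: comparing 2 Jones polynomials yields 2 groups


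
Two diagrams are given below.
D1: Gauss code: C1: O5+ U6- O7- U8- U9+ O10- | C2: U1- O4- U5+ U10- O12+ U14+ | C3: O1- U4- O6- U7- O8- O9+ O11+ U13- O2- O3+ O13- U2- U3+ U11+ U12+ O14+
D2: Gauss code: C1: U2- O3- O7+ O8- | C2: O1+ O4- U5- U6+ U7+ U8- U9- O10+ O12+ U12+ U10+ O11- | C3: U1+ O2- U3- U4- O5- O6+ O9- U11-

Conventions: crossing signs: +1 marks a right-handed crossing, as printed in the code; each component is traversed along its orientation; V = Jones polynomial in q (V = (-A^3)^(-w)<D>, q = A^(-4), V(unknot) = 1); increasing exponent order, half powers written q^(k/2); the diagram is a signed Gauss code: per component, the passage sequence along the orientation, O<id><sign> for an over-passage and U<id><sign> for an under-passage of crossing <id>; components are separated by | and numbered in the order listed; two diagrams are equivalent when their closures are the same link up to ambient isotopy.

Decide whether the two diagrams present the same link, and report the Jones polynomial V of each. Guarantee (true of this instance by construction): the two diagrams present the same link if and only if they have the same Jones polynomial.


same link: no
V(D1) = q^-3 + q^-2 + q^-1 + 1  [14 crossings, <D> = A^-6 + A^-2 + A^2 + A^6, w = -2]
D2 (bracket A^-2 + 2A^6 + A^14; 12 crossings at w = -2): V = q^-5 + 2q^-3 + q^-1
note: 2 classes among 2 diagrams; unequal V(q) rules out equality


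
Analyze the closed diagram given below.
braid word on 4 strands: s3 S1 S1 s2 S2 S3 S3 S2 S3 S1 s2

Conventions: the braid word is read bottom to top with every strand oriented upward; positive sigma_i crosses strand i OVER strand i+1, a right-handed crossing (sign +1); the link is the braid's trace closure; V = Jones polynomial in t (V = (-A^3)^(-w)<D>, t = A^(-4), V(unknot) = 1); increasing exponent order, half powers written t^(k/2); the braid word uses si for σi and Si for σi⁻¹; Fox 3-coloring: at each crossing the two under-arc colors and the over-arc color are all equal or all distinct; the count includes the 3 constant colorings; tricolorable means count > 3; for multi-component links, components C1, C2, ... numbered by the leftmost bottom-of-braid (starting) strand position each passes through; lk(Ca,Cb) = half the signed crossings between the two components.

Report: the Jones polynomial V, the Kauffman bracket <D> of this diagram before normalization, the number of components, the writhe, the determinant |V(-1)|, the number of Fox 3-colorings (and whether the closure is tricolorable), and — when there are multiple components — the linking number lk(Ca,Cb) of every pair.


V = -t^-6 + t^-5 - t^-4 + 2t^-3 - t^-2 + t^-1
<D> = -A^-11 + A^-7 - 2A^-3 + A - A^5 + A^9 (w = -5)
1 component over 11 crossings, w = -5
3 Fox colorings among 3^11, |V(-1)| = 7: not tricolorable
why: w = -5 shifts under R1 moves; the (-A^3)^(5) factor cancels that in V


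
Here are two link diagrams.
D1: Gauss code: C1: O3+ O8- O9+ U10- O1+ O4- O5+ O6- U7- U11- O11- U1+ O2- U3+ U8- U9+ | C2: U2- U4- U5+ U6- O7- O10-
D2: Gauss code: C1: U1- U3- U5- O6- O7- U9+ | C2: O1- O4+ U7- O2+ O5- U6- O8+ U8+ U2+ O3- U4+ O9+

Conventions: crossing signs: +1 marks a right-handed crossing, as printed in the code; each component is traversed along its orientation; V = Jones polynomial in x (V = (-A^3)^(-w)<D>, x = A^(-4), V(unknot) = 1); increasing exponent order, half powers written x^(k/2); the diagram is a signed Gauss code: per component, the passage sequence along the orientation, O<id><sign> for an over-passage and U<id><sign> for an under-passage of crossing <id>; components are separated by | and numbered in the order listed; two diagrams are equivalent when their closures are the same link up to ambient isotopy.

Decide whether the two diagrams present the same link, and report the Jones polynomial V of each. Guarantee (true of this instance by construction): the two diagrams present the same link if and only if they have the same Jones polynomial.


same link: yes
V(D1) = -x^(-9/2) - x^(-5/2) + x^(-3/2) - x^(-1/2)  [11 crossings, <D> = A^-7 - A^-3 + A + A^9, w = -3]
D2 (bracket A^-1 - A^3 + A^7 + A^15; 9 crossings at w = -1): V = -x^(-9/2) - x^(-5/2) + x^(-3/2) - x^(-1/2)
note: all 2 diagrams share one V(x), hence one class
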